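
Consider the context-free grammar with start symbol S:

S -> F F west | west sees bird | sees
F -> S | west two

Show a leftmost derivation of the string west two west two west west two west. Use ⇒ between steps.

S ⇒ F F west ⇒ S F west ⇒ F F west F west ⇒ west two F west F west ⇒ west two west two west F west ⇒ west two west two west west two west

S ⇒ F F west   [S -> F F west]
F F west ⇒ S F west   [F -> S]
S F west ⇒ F F west F west   [S -> F F west]
F F west F west ⇒ west two F west F west   [F -> west two]
west two F west F west ⇒ west two west two west F west   [F -> west two]
west two west two west F west ⇒ west two west two west west two west   [F -> west two]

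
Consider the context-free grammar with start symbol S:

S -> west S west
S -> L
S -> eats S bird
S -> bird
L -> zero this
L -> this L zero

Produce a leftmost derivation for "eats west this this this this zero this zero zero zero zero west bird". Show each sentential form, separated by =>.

S => eats S bird   [S -> eats S bird]
eats S bird => eats west S west bird   [S -> west S west]
eats west S west bird => eats west L west bird   [S -> L]
eats west L west bird => eats west this L zero west bird   [L -> this L zero]
eats west this L zero west bird => eats west this this L zero zero west bird   [L -> this L zero]
eats west this this L zero zero west bird => eats west this this this L zero zero zero west bird   [L -> this L zero]
eats west this this this L zero zero zero west bird => eats west this this this this L zero zero zero zero west bird   [L -> this L zero]
eats west this this this this L zero zero zero zero west bird => eats west this this this this zero this zero zero zero zero west bird   [L -> zero this]

S => eats S bird => eats west S west bird => eats west L west bird => eats west this L zero west bird => eats west this this L zero zero west bird => eats west this this this L zero zero zero west bird => eats west this this this this L zero zero zero zero west bird => eats west this this this this zero this zero zero zero zero west bird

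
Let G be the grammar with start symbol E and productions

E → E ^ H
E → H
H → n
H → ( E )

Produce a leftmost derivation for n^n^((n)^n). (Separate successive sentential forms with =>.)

E => E^H   [E → E ^ H]
E^H => E^H^H   [E → E ^ H]
E^H^H => H^H^H   [E → H]
H^H^H => n^H^H   [H → n]
n^H^H => n^n^H   [H → n]
n^n^H => n^n^(E)   [H → ( E )]
n^n^(E) => n^n^(E^H)   [E → E ^ H]
n^n^(E^H) => n^n^(H^H)   [E → H]
n^n^(H^H) => n^n^((E)^H)   [H → ( E )]
n^n^((E)^H) => n^n^((H)^H)   [E → H]
n^n^((H)^H) => n^n^((n)^H)   [H → n]
n^n^((n)^H) => n^n^((n)^n)   [H → n]

E => E^H => E^H^H => H^H^H => n^H^H => n^n^H => n^n^(E) => n^n^(E^H) => n^n^(H^H) => n^n^((E)^H) => n^n^((H)^H) => n^n^((n)^H) => n^n^((n)^n)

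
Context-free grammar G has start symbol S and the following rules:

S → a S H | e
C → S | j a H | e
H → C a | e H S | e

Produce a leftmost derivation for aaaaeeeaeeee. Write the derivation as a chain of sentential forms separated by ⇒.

S ⇒ aSH   [S → a S H]
aSH ⇒ aaSHH   [S → a S H]
aaSHH ⇒ aaaSHHH   [S → a S H]
aaaSHHH ⇒ aaaaSHHHH   [S → a S H]
aaaaSHHHH ⇒ aaaaeHHHH   [S → e]
aaaaeHHHH ⇒ aaaaeeHSHHH   [H → e H S]
aaaaeeHSHHH ⇒ aaaaeeCaSHHH   [H → C a]
aaaaeeCaSHHH ⇒ aaaaeeeaSHHH   [C → e]
aaaaeeeaSHHH ⇒ aaaaeeeaeHHH   [S → e]
aaaaeeeaeHHH ⇒ aaaaeeeaeeHH   [H → e]
aaaaeeeaeeHH ⇒ aaaaeeeaeeeH   [H → e]
aaaaeeeaeeeH ⇒ aaaaeeeaeeee   [H → e]

S ⇒ aSH ⇒ aaSHH ⇒ aaaSHHH ⇒ aaaaSHHHH ⇒ aaaaeHHHH ⇒ aaaaeeHSHHH ⇒ aaaaeeCaSHHH ⇒ aaaaeeeaSHHH ⇒ aaaaeeeaeHHH ⇒ aaaaeeeaeeHH ⇒ aaaaeeeaeeeH ⇒ aaaaeeeaeeee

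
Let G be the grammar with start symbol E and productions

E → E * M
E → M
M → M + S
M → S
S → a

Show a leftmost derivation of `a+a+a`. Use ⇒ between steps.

E ⇒ M ⇒ M+S ⇒ M+S+S ⇒ S+S+S ⇒ a+S+S ⇒ a+a+S ⇒ a+a+a

E ⇒ M   [E → M]
M ⇒ M+S   [M → M + S]
M+S ⇒ M+S+S   [M → M + S]
M+S+S ⇒ S+S+S   [M → S]
S+S+S ⇒ a+S+S   [S → a]
a+S+S ⇒ a+a+S   [S → a]
a+a+S ⇒ a+a+a   [S → a]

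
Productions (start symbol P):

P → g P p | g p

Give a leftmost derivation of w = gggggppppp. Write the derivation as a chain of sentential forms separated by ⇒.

P ⇒ gPp ⇒ ggPpp ⇒ gggPppp ⇒ ggggPpppp ⇒ gggggppppp

P ⇒ gPp   [P → g P p]
gPp ⇒ ggPpp   [P → g P p]
ggPpp ⇒ gggPppp   [P → g P p]
gggPppp ⇒ ggggPpppp   [P → g P p]
ggggPpppp ⇒ gggggppppp   [P → g p]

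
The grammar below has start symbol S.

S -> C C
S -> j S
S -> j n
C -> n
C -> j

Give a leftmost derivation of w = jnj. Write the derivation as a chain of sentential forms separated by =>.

S => jS => jCC => jnC => jnj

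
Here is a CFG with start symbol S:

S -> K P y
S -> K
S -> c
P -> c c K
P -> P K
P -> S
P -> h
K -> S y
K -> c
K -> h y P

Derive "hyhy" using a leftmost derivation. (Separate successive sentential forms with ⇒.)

S⇒K⇒Sy⇒Ky⇒hyPy⇒hyhy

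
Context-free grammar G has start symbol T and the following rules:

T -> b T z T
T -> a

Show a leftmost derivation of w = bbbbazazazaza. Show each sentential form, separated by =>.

T => bTzT   [T -> b T z T]
bTzT => bbTzTzT   [T -> b T z T]
bbTzTzT => bbbTzTzTzT   [T -> b T z T]
bbbTzTzTzT => bbbbTzTzTzTzT   [T -> b T z T]
bbbbTzTzTzTzT => bbbbazTzTzTzT   [T -> a]
bbbbazTzTzTzT => bbbbazazTzTzT   [T -> a]
bbbbazazTzTzT => bbbbazazazTzT   [T -> a]
bbbbazazazTzT => bbbbazazazazT   [T -> a]
bbbbazazazazT => bbbbazazazaza   [T -> a]

T=>bTzT=>bbTzTzT=>bbbTzTzTzT=>bbbbTzTzTzTzT=>bbbbazTzTzTzT=>bbbbazazTzTzT=>bbbbazazazTzT=>bbbbazazazazT=>bbbbazazazaza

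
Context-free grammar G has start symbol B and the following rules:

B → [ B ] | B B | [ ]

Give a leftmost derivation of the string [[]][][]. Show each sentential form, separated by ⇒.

B ⇒ BB   [B → B B]
BB ⇒ BBB   [B → B B]
BBB ⇒ [B]BB   [B → [ B ]]
[B]BB ⇒ [[]]BB   [B → [ ]]
[[]]BB ⇒ [[]][]B   [B → [ ]]
[[]][]B ⇒ [[]][][]   [B → [ ]]

B ⇒ BB ⇒ BBB ⇒ [B]BB ⇒ [[]]BB ⇒ [[]][]B ⇒ [[]][][]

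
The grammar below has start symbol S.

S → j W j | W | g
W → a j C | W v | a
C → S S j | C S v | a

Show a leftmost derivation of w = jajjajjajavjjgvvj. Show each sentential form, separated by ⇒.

S ⇒ jWj   [S → j W j]
jWj ⇒ jWvj   [W → W v]
jWvj ⇒ jajCvj   [W → a j C]
jajCvj ⇒ jajCSvvj   [C → C S v]
jajCSvvj ⇒ jajSSjSvvj   [C → S S j]
jajSSjSvvj ⇒ jajjWjSjSvvj   [S → j W j]
jajjWjSjSvvj ⇒ jajjajSjSvvj   [W → a]
jajjajSjSvvj ⇒ jajjajjWjjSvvj   [S → j W j]
jajjajjWjjSvvj ⇒ jajjajjWvjjSvvj   [W → W v]
jajjajjWvjjSvvj ⇒ jajjajjajCvjjSvvj   [W → a j C]
jajjajjajCvjjSvvj ⇒ jajjajjajavjjSvvj   [C → a]
jajjajjajavjjSvvj ⇒ jajjajjajavjjgvvj   [S → g]

S ⇒ jWj ⇒ jWvj ⇒ jajCvj ⇒ jajCSvvj ⇒ jajSSjSvvj ⇒ jajjWjSjSvvj ⇒ jajjajSjSvvj ⇒ jajjajjWjjSvvj ⇒ jajjajjWvjjSvvj ⇒ jajjajjajCvjjSvvj ⇒ jajjajjajavjjSvvj ⇒ jajjajjajavjjgvvj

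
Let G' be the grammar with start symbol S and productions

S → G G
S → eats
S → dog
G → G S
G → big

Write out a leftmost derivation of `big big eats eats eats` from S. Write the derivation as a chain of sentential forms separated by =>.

S => G G => big G => big G S => big G S S => big G S S S => big big S S S => big big eats S S => big big eats eats S => big big eats eats eats

S => G G   [S → G G]
G G => big G   [G → big]
big G => big G S   [G → G S]
big G S => big G S S   [G → G S]
big G S S => big G S S S   [G → G S]
big G S S S => big big S S S   [G → big]
big big S S S => big big eats S S   [S → eats]
big big eats S S => big big eats eats S   [S → eats]
big big eats eats S => big big eats eats eats   [S → eats]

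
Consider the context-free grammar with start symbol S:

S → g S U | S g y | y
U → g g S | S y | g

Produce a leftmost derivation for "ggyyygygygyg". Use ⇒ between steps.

S ⇒ gSU ⇒ gSgyU ⇒ gSgygyU ⇒ gSgygygyU ⇒ ggSUgygygyU ⇒ ggyUgygygyU ⇒ ggySygygygyU ⇒ ggyyygygygyU ⇒ ggyyygygygyg

S ⇒ gSU   [S → g S U]
gSU ⇒ gSgyU   [S → S g y]
gSgyU ⇒ gSgygyU   [S → S g y]
gSgygyU ⇒ gSgygygyU   [S → S g y]
gSgygygyU ⇒ ggSUgygygyU   [S → g S U]
ggSUgygygyU ⇒ ggyUgygygyU   [S → y]
ggyUgygygyU ⇒ ggySygygygyU   [U → S y]
ggySygygygyU ⇒ ggyyygygygyU   [S → y]
ggyyygygygyU ⇒ ggyyygygygyg   [U → g]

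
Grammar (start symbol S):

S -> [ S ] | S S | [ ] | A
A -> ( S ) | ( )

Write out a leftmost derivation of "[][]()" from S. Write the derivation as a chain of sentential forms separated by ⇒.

S ⇒ SS ⇒ SSS ⇒ []SS ⇒ [][]S ⇒ [][]A ⇒ [][]()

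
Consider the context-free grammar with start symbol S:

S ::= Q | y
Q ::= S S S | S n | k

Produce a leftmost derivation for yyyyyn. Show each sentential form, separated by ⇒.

S ⇒ Q ⇒ Sn ⇒ Qn ⇒ SSSn ⇒ QSSn ⇒ SSSSSn ⇒ ySSSSn ⇒ yySSSn ⇒ yyySSn ⇒ yyyySn ⇒ yyyyyn

S ⇒ Q   [S ::= Q]
Q ⇒ Sn   [Q ::= S n]
Sn ⇒ Qn   [S ::= Q]
Qn ⇒ SSSn   [Q ::= S S S]
SSSn ⇒ QSSn   [S ::= Q]
QSSn ⇒ SSSSSn   [Q ::= S S S]
SSSSSn ⇒ ySSSSn   [S ::= y]
ySSSSn ⇒ yySSSn   [S ::= y]
yySSSn ⇒ yyySSn   [S ::= y]
yyySSn ⇒ yyyySn   [S ::= y]
yyyySn ⇒ yyyyyn   [S ::= y]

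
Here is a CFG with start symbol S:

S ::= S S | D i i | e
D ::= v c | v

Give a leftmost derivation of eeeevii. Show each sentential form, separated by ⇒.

S ⇒ SS ⇒ eS ⇒ eSS ⇒ eeS ⇒ eeSS ⇒ eeeS ⇒ eeeSS ⇒ eeeeS ⇒ eeeeDii ⇒ eeeevii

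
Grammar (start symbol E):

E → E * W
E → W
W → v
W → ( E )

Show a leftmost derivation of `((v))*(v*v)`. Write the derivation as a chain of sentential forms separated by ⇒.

E ⇒ E*W   [E → E * W]
E*W ⇒ W*W   [E → W]
W*W ⇒ (E)*W   [W → ( E )]
(E)*W ⇒ (W)*W   [E → W]
(W)*W ⇒ ((E))*W   [W → ( E )]
((E))*W ⇒ ((W))*W   [E → W]
((W))*W ⇒ ((v))*W   [W → v]
((v))*W ⇒ ((v))*(E)   [W → ( E )]
((v))*(E) ⇒ ((v))*(E*W)   [E → E * W]
((v))*(E*W) ⇒ ((v))*(W*W)   [E → W]
((v))*(W*W) ⇒ ((v))*(v*W)   [W → v]
((v))*(v*W) ⇒ ((v))*(v*v)   [W → v]

E ⇒ E*W ⇒ W*W ⇒ (E)*W ⇒ (W)*W ⇒ ((E))*W ⇒ ((W))*W ⇒ ((v))*W ⇒ ((v))*(E) ⇒ ((v))*(E*W) ⇒ ((v))*(W*W) ⇒ ((v))*(v*W) ⇒ ((v))*(v*v)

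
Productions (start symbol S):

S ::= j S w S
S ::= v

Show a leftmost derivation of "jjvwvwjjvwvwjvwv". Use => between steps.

S => jSwS => jjSwSwS => jjvwSwS => jjvwvwS => jjvwvwjSwS => jjvwvwjjSwSwS => jjvwvwjjvwSwS => jjvwvwjjvwvwS => jjvwvwjjvwvwjSwS => jjvwvwjjvwvwjvwS => jjvwvwjjvwvwjvwv

S => jSwS   [S ::= j S w S]
jSwS => jjSwSwS   [S ::= j S w S]
jjSwSwS => jjvwSwS   [S ::= v]
jjvwSwS => jjvwvwS   [S ::= v]
jjvwvwS => jjvwvwjSwS   [S ::= j S w S]
jjvwvwjSwS => jjvwvwjjSwSwS   [S ::= j S w S]
jjvwvwjjSwSwS => jjvwvwjjvwSwS   [S ::= v]
jjvwvwjjvwSwS => jjvwvwjjvwvwS   [S ::= v]
jjvwvwjjvwvwS => jjvwvwjjvwvwjSwS   [S ::= j S w S]
jjvwvwjjvwvwjSwS => jjvwvwjjvwvwjvwS   [S ::= v]
jjvwvwjjvwvwjvwS => jjvwvwjjvwvwjvwv   [S ::= v]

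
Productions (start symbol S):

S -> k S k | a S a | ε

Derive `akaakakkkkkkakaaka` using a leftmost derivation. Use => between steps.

S => aSa => akSka => akaSaka => akaaSaaka => akaakSkaaka => akaakaSakaaka => akaakakSkakaaka => akaakakkSkkakaaka => akaakakkkSkkkakaaka => akaakakkkkkkakaaka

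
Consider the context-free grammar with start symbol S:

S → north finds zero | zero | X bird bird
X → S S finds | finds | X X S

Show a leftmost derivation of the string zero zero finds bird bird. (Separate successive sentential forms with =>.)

S => X bird bird   [S → X bird bird]
X bird bird => S S finds bird bird   [X → S S finds]
S S finds bird bird => zero S finds bird bird   [S → zero]
zero S finds bird bird => zero zero finds bird bird   [S → zero]

S => X bird bird => S S finds bird bird => zero S finds bird bird => zero zero finds bird bird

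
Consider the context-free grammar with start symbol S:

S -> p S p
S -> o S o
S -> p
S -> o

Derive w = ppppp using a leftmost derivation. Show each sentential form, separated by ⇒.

S ⇒ pSp ⇒ ppSpp ⇒ ppppp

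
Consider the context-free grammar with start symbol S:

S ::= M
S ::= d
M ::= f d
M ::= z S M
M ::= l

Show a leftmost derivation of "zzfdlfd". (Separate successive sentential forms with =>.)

S=>M=>zSM=>zMM=>zzSMM=>zzMMM=>zzfdMM=>zzfdlM=>zzfdlfd

S => M   [S ::= M]
M => zSM   [M ::= z S M]
zSM => zMM   [S ::= M]
zMM => zzSMM   [M ::= z S M]
zzSMM => zzMMM   [S ::= M]
zzMMM => zzfdMM   [M ::= f d]
zzfdMM => zzfdlM   [M ::= l]
zzfdlM => zzfdlfd   [M ::= f d]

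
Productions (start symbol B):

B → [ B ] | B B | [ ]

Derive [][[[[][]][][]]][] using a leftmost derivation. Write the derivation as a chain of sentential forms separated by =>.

B => BB   [B → B B]
BB => []B   [B → [ ]]
[]B => []BB   [B → B B]
[]BB => [][B]B   [B → [ B ]]
[][B]B => [][[B]]B   [B → [ B ]]
[][[B]]B => [][[BB]]B   [B → B B]
[][[BB]]B => [][[BBB]]B   [B → B B]
[][[BBB]]B => [][[[B]BB]]B   [B → [ B ]]
[][[[B]BB]]B => [][[[BB]BB]]B   [B → B B]
[][[[BB]BB]]B => [][[[[]B]BB]]B   [B → [ ]]
[][[[[]B]BB]]B => [][[[[][]]BB]]B   [B → [ ]]
[][[[[][]]BB]]B => [][[[[][]][]B]]B   [B → [ ]]
[][[[[][]][]B]]B => [][[[[][]][][]]]B   [B → [ ]]
[][[[[][]][][]]]B => [][[[[][]][][]]][]   [B → [ ]]

B=>BB=>[]B=>[]BB=>[][B]B=>[][[B]]B=>[][[BB]]B=>[][[BBB]]B=>[][[[B]BB]]B=>[][[[BB]BB]]B=>[][[[[]B]BB]]B=>[][[[[][]]BB]]B=>[][[[[][]][]B]]B=>[][[[[][]][][]]]B=>[][[[[][]][][]]][]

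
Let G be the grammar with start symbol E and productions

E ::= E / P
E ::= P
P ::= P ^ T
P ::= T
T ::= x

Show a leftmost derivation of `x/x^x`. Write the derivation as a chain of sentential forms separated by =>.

E => E/P => P/P => T/P => x/P => x/P^T => x/T^T => x/x^T => x/x^x

E => E/P   [E ::= E / P]
E/P => P/P   [E ::= P]
P/P => T/P   [P ::= T]
T/P => x/P   [T ::= x]
x/P => x/P^T   [P ::= P ^ T]
x/P^T => x/T^T   [P ::= T]
x/T^T => x/x^T   [T ::= x]
x/x^T => x/x^x   [T ::= x]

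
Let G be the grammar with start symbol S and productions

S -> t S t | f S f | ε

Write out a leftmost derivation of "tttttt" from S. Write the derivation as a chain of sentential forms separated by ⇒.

S ⇒ tSt   [S -> t S t]
tSt ⇒ ttStt   [S -> t S t]
ttStt ⇒ tttSttt   [S -> t S t]
tttSttt ⇒ tttttt   [S -> ε]

S⇒tSt⇒ttStt⇒tttSttt⇒tttttt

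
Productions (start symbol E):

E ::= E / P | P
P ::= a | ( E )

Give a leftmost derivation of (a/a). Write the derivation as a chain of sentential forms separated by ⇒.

E ⇒ P ⇒ (E) ⇒ (E/P) ⇒ (P/P) ⇒ (a/P) ⇒ (a/a)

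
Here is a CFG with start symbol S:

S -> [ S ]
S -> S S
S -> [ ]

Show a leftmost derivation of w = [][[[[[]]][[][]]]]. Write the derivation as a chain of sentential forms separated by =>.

S=>SS=>[]S=>[][S]=>[][[S]]=>[][[SS]]=>[][[[S]S]]=>[][[[[S]]S]]=>[][[[[[]]]S]]=>[][[[[[]]][S]]]=>[][[[[[]]][SS]]]=>[][[[[[]]][[]S]]]=>[][[[[[]]][[][]]]]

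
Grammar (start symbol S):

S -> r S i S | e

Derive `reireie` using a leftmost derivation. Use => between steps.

S => rSiS   [S -> r S i S]
rSiS => reiS   [S -> e]
reiS => reirSiS   [S -> r S i S]
reirSiS => reireiS   [S -> e]
reireiS => reireie   [S -> e]

S => rSiS => reiS => reirSiS => reireiS => reireie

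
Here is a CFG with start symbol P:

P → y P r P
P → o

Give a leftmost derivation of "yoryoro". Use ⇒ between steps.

P ⇒ yPrP ⇒ yorP ⇒ yoryPrP ⇒ yoryorP ⇒ yoryoro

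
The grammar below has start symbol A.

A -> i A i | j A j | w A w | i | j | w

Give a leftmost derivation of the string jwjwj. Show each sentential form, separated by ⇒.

A ⇒ jAj ⇒ jwAwj ⇒ jwjwj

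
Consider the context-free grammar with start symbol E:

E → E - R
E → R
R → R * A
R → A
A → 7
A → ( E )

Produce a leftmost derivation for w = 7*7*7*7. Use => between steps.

E => R => R*A => R*A*A => R*A*A*A => A*A*A*A => 7*A*A*A => 7*7*A*A => 7*7*7*A => 7*7*7*7

E => R   [E → R]
R => R*A   [R → R * A]
R*A => R*A*A   [R → R * A]
R*A*A => R*A*A*A   [R → R * A]
R*A*A*A => A*A*A*A   [R → A]
A*A*A*A => 7*A*A*A   [A → 7]
7*A*A*A => 7*7*A*A   [A → 7]
7*7*A*A => 7*7*7*A   [A → 7]
7*7*7*A => 7*7*7*7   [A → 7]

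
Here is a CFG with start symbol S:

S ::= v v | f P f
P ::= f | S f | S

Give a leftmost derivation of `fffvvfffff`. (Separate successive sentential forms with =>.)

S=>fPf=>fSff=>ffPfff=>ffSfff=>fffPffff=>fffSfffff=>fffvvfffff

S => fPf   [S ::= f P f]
fPf => fSff   [P ::= S f]
fSff => ffPfff   [S ::= f P f]
ffPfff => ffSfff   [P ::= S]
ffSfff => fffPffff   [S ::= f P f]
fffPffff => fffSfffff   [P ::= S f]
fffSfffff => fffvvfffff   [S ::= v v]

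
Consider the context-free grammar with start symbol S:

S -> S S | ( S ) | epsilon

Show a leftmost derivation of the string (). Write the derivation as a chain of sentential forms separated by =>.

S => SS => SSS => (S)SS => ()SS => ()S => ()

S => SS   [S -> S S]
SS => SSS   [S -> S S]
SSS => (S)SS   [S -> ( S )]
(S)SS => ()SS   [S -> epsilon]
()SS => ()S   [S -> epsilon]
()S => ()   [S -> epsilon]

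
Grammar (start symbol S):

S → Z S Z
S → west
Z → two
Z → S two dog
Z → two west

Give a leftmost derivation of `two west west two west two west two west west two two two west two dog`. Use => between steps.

S => Z S Z => two west S Z => two west west Z => two west west S two dog => two west west Z S Z two dog => two west west two west S Z two dog => two west west two west Z S Z Z two dog => two west west two west two west S Z Z two dog => two west west two west two west Z S Z Z Z two dog => two west west two west two west two west S Z Z Z two dog => two west west two west two west two west west Z Z Z two dog => two west west two west two west two west west two Z Z two dog => two west west two west two west two west west two two Z two dog => two west west two west two west two west west two two two west two dog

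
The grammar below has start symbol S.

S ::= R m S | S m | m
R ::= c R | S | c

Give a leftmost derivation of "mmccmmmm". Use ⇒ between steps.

S ⇒ RmS ⇒ SmS ⇒ mmS ⇒ mmRmS ⇒ mmcRmS ⇒ mmccRmS ⇒ mmccSmS ⇒ mmccmmS ⇒ mmccmmSm ⇒ mmccmmmm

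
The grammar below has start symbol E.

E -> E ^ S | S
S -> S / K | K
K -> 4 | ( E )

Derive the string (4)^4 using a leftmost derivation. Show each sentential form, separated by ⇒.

E ⇒ E^S   [E -> E ^ S]
E^S ⇒ S^S   [E -> S]
S^S ⇒ K^S   [S -> K]
K^S ⇒ (E)^S   [K -> ( E )]
(E)^S ⇒ (S)^S   [E -> S]
(S)^S ⇒ (K)^S   [S -> K]
(K)^S ⇒ (4)^S   [K -> 4]
(4)^S ⇒ (4)^K   [S -> K]
(4)^K ⇒ (4)^4   [K -> 4]

E⇒E^S⇒S^S⇒K^S⇒(E)^S⇒(S)^S⇒(K)^S⇒(4)^S⇒(4)^K⇒(4)^4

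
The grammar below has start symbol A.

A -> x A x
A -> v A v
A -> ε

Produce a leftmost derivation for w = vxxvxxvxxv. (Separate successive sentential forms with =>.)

A => vAv => vxAxv => vxxAxxv => vxxvAvxxv => vxxvxAxvxxv => vxxvxxvxxv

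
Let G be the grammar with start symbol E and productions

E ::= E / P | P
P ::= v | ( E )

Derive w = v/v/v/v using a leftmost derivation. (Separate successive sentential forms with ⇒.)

E ⇒ E/P ⇒ E/P/P ⇒ E/P/P/P ⇒ P/P/P/P ⇒ v/P/P/P ⇒ v/v/P/P ⇒ v/v/v/P ⇒ v/v/v/v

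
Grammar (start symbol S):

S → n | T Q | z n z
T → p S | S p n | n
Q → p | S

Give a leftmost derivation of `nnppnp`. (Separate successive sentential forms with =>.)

S => TQ   [S → T Q]
TQ => nQ   [T → n]
nQ => nS   [Q → S]
nS => nTQ   [S → T Q]
nTQ => nSpnQ   [T → S p n]
nSpnQ => nTQpnQ   [S → T Q]
nTQpnQ => nnQpnQ   [T → n]
nnQpnQ => nnppnQ   [Q → p]
nnppnQ => nnppnp   [Q → p]

S => TQ => nQ => nS => nTQ => nSpnQ => nTQpnQ => nnQpnQ => nnppnQ => nnppnp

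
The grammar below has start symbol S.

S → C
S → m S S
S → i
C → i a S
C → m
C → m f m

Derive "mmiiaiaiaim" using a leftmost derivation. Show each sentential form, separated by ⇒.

S ⇒ mSS   [S → m S S]
mSS ⇒ mmSSS   [S → m S S]
mmSSS ⇒ mmiSS   [S → i]
mmiSS ⇒ mmiCS   [S → C]
mmiCS ⇒ mmiiaSS   [C → i a S]
mmiiaSS ⇒ mmiiaCS   [S → C]
mmiiaCS ⇒ mmiiaiaSS   [C → i a S]
mmiiaiaSS ⇒ mmiiaiaCS   [S → C]
mmiiaiaCS ⇒ mmiiaiaiaSS   [C → i a S]
mmiiaiaiaSS ⇒ mmiiaiaiaiS   [S → i]
mmiiaiaiaiS ⇒ mmiiaiaiaiC   [S → C]
mmiiaiaiaiC ⇒ mmiiaiaiaim   [C → m]

S ⇒ mSS ⇒ mmSSS ⇒ mmiSS ⇒ mmiCS ⇒ mmiiaSS ⇒ mmiiaCS ⇒ mmiiaiaSS ⇒ mmiiaiaCS ⇒ mmiiaiaiaSS ⇒ mmiiaiaiaiS ⇒ mmiiaiaiaiC ⇒ mmiiaiaiaim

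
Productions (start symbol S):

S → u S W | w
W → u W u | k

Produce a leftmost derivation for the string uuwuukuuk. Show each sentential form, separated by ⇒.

S ⇒ uSW   [S → u S W]
uSW ⇒ uuSWW   [S → u S W]
uuSWW ⇒ uuwWW   [S → w]
uuwWW ⇒ uuwuWuW   [W → u W u]
uuwuWuW ⇒ uuwuuWuuW   [W → u W u]
uuwuuWuuW ⇒ uuwuukuuW   [W → k]
uuwuukuuW ⇒ uuwuukuuk   [W → k]

S ⇒ uSW ⇒ uuSWW ⇒ uuwWW ⇒ uuwuWuW ⇒ uuwuuWuuW ⇒ uuwuukuuW ⇒ uuwuukuuk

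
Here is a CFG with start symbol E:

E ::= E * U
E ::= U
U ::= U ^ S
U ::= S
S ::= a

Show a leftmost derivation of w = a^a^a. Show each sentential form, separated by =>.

E => U => U^S => U^S^S => S^S^S => a^S^S => a^a^S => a^a^a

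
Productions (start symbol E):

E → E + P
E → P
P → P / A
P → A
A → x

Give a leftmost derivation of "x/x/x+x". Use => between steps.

E => E+P => P+P => P/A+P => P/A/A+P => A/A/A+P => x/A/A+P => x/x/A+P => x/x/x+P => x/x/x+A => x/x/x+x

E => E+P   [E → E + P]
E+P => P+P   [E → P]
P+P => P/A+P   [P → P / A]
P/A+P => P/A/A+P   [P → P / A]
P/A/A+P => A/A/A+P   [P → A]
A/A/A+P => x/A/A+P   [A → x]
x/A/A+P => x/x/A+P   [A → x]
x/x/A+P => x/x/x+P   [A → x]
x/x/x+P => x/x/x+A   [P → A]
x/x/x+A => x/x/x+x   [A → x]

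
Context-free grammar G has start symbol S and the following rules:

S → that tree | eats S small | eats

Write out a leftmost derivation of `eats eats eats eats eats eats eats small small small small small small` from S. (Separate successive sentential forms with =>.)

S => eats S small   [S → eats S small]
eats S small => eats eats S small small   [S → eats S small]
eats eats S small small => eats eats eats S small small small   [S → eats S small]
eats eats eats S small small small => eats eats eats eats S small small small small   [S → eats S small]
eats eats eats eats S small small small small => eats eats eats eats eats S small small small small small   [S → eats S small]
eats eats eats eats eats S small small small small small => eats eats eats eats eats eats S small small small small small small   [S → eats S small]
eats eats eats eats eats eats S small small small small small small => eats eats eats eats eats eats eats small small small small small small   [S → eats]

S => eats S small => eats eats S small small => eats eats eats S small small small => eats eats eats eats S small small small small => eats eats eats eats eats S small small small small small => eats eats eats eats eats eats S small small small small small small => eats eats eats eats eats eats eats small small small small small small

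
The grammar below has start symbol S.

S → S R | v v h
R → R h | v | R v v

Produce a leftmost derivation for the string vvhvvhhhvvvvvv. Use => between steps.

S=>SR=>SRR=>SRRR=>SRRRR=>vvhRRRR=>vvhvRRR=>vvhvRhRR=>vvhvRhhRR=>vvhvRhhhRR=>vvhvvhhhRR=>vvhvvhhhvR=>vvhvvhhhvRvv=>vvhvvhhhvRvvvv=>vvhvvhhhvvvvvv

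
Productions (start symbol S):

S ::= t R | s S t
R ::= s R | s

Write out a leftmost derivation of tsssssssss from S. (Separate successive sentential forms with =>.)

S => tR   [S ::= t R]
tR => tsR   [R ::= s R]
tsR => tssR   [R ::= s R]
tssR => tsssR   [R ::= s R]
tsssR => tssssR   [R ::= s R]
tssssR => tsssssR   [R ::= s R]
tsssssR => tssssssR   [R ::= s R]
tssssssR => tsssssssR   [R ::= s R]
tsssssssR => tssssssssR   [R ::= s R]
tssssssssR => tsssssssss   [R ::= s]

S => tR => tsR => tssR => tsssR => tssssR => tsssssR => tssssssR => tsssssssR => tssssssssR => tsssssssss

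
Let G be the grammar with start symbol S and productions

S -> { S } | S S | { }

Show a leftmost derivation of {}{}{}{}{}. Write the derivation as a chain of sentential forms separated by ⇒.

S ⇒ SS ⇒ {}S ⇒ {}SS ⇒ {}{}S ⇒ {}{}SS ⇒ {}{}{}S ⇒ {}{}{}SS ⇒ {}{}{}{}S ⇒ {}{}{}{}{}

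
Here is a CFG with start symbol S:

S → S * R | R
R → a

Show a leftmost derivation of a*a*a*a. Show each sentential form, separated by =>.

S => S*R => S*R*R => S*R*R*R => R*R*R*R => a*R*R*R => a*a*R*R => a*a*a*R => a*a*a*a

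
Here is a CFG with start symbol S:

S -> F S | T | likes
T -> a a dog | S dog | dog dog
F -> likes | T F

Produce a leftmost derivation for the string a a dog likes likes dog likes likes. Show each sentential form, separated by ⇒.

S ⇒ F S   [S -> F S]
F S ⇒ T F S   [F -> T F]
T F S ⇒ S dog F S   [T -> S dog]
S dog F S ⇒ F S dog F S   [S -> F S]
F S dog F S ⇒ T F S dog F S   [F -> T F]
T F S dog F S ⇒ a a dog F S dog F S   [T -> a a dog]
a a dog F S dog F S ⇒ a a dog likes S dog F S   [F -> likes]
a a dog likes S dog F S ⇒ a a dog likes likes dog F S   [S -> likes]
a a dog likes likes dog F S ⇒ a a dog likes likes dog likes S   [F -> likes]
a a dog likes likes dog likes S ⇒ a a dog likes likes dog likes likes   [S -> likes]

S ⇒ F S ⇒ T F S ⇒ S dog F S ⇒ F S dog F S ⇒ T F S dog F S ⇒ a a dog F S dog F S ⇒ a a dog likes S dog F S ⇒ a a dog likes likes dog F S ⇒ a a dog likes likes dog likes S ⇒ a a dog likes likes dog likes likes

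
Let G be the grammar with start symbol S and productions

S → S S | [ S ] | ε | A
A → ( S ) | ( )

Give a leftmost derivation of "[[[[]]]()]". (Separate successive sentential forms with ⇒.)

S ⇒ SS ⇒ SSS ⇒ [S]SS ⇒ [SS]SS ⇒ [[S]S]SS ⇒ [[[S]]S]SS ⇒ [[[[S]]]S]SS ⇒ [[[[]]]S]SS ⇒ [[[[]]]A]SS ⇒ [[[[]]]()]SS ⇒ [[[[]]]()]S ⇒ [[[[]]]()]

S ⇒ SS   [S → S S]
SS ⇒ SSS   [S → S S]
SSS ⇒ [S]SS   [S → [ S ]]
[S]SS ⇒ [SS]SS   [S → S S]
[SS]SS ⇒ [[S]S]SS   [S → [ S ]]
[[S]S]SS ⇒ [[[S]]S]SS   [S → [ S ]]
[[[S]]S]SS ⇒ [[[[S]]]S]SS   [S → [ S ]]
[[[[S]]]S]SS ⇒ [[[[]]]S]SS   [S → ε]
[[[[]]]S]SS ⇒ [[[[]]]A]SS   [S → A]
[[[[]]]A]SS ⇒ [[[[]]]()]SS   [A → ( )]
[[[[]]]()]SS ⇒ [[[[]]]()]S   [S → ε]
[[[[]]]()]S ⇒ [[[[]]]()]   [S → ε]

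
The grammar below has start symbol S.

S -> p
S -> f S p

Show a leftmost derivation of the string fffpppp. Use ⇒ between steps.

S ⇒ fSp ⇒ ffSpp ⇒ fffSppp ⇒ fffpppp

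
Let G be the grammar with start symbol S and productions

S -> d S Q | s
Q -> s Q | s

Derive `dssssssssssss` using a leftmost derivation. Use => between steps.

S => dSQ   [S -> d S Q]
dSQ => dsQ   [S -> s]
dsQ => dssQ   [Q -> s Q]
dssQ => dsssQ   [Q -> s Q]
dsssQ => dssssQ   [Q -> s Q]
dssssQ => dsssssQ   [Q -> s Q]
dsssssQ => dssssssQ   [Q -> s Q]
dssssssQ => dsssssssQ   [Q -> s Q]
dsssssssQ => dssssssssQ   [Q -> s Q]
dssssssssQ => dsssssssssQ   [Q -> s Q]
dsssssssssQ => dssssssssssQ   [Q -> s Q]
dssssssssssQ => dsssssssssssQ   [Q -> s Q]
dsssssssssssQ => dssssssssssss   [Q -> s]

S => dSQ => dsQ => dssQ => dsssQ => dssssQ => dsssssQ => dssssssQ => dsssssssQ => dssssssssQ => dsssssssssQ => dssssssssssQ => dsssssssssssQ => dssssssssssss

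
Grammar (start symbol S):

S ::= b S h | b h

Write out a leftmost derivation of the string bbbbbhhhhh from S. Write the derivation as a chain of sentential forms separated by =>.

S => bSh => bbShh => bbbShhh => bbbbShhhh => bbbbbhhhhh

S => bSh   [S ::= b S h]
bSh => bbShh   [S ::= b S h]
bbShh => bbbShhh   [S ::= b S h]
bbbShhh => bbbbShhhh   [S ::= b S h]
bbbbShhhh => bbbbbhhhhh   [S ::= b h]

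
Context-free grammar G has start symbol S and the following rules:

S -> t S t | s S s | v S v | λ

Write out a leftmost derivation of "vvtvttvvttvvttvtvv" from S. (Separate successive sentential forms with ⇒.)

S ⇒ vSv ⇒ vvSvv ⇒ vvtStvv ⇒ vvtvSvtvv ⇒ vvtvtStvtvv ⇒ vvtvttSttvtvv ⇒ vvtvttvSvttvtvv ⇒ vvtvttvvSvvttvtvv ⇒ vvtvttvvtStvvttvtvv ⇒ vvtvttvvttvvttvtvv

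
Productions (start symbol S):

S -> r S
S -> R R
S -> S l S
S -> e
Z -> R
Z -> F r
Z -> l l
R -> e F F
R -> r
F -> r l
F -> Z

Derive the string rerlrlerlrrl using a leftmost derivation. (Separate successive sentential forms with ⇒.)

S ⇒ rS   [S -> r S]
rS ⇒ rRR   [S -> R R]
rRR ⇒ reFFR   [R -> e F F]
reFFR ⇒ rerlFR   [F -> r l]
rerlFR ⇒ rerlrlR   [F -> r l]
rerlrlR ⇒ rerlrleFF   [R -> e F F]
rerlrleFF ⇒ rerlrleZF   [F -> Z]
rerlrleZF ⇒ rerlrleFrF   [Z -> F r]
rerlrleFrF ⇒ rerlrlerlrF   [F -> r l]
rerlrlerlrF ⇒ rerlrlerlrrl   [F -> r l]

S⇒rS⇒rRR⇒reFFR⇒rerlFR⇒rerlrlR⇒rerlrleFF⇒rerlrleZF⇒rerlrleFrF⇒rerlrlerlrF⇒rerlrlerlrrl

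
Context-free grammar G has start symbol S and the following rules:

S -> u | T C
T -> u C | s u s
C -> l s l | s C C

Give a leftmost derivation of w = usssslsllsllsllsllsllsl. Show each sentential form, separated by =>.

S => TC => uCC => usCCC => ussCCCC => usssCCCCC => ussssCCCCCC => usssslslCCCCC => usssslsllslCCCC => usssslsllsllslCCC => usssslsllsllsllslCC => usssslsllsllsllsllslC => usssslsllsllsllsllsllsl

S => TC   [S -> T C]
TC => uCC   [T -> u C]
uCC => usCCC   [C -> s C C]
usCCC => ussCCCC   [C -> s C C]
ussCCCC => usssCCCCC   [C -> s C C]
usssCCCCC => ussssCCCCCC   [C -> s C C]
ussssCCCCCC => usssslslCCCCC   [C -> l s l]
usssslslCCCCC => usssslsllslCCCC   [C -> l s l]
usssslsllslCCCC => usssslsllsllslCCC   [C -> l s l]
usssslsllsllslCCC => usssslsllsllsllslCC   [C -> l s l]
usssslsllsllsllslCC => usssslsllsllsllsllslC   [C -> l s l]
usssslsllsllsllsllslC => usssslsllsllsllsllsllsl   [C -> l s l]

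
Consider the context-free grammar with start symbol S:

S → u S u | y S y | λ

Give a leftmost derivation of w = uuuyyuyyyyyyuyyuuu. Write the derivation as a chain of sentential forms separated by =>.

S => uSu => uuSuu => uuuSuuu => uuuySyuuu => uuuyySyyuuu => uuuyyuSuyyuuu => uuuyyuySyuyyuuu => uuuyyuyySyyuyyuuu => uuuyyuyyySyyyuyyuuu => uuuyyuyyyyyyuyyuuu

S => uSu   [S → u S u]
uSu => uuSuu   [S → u S u]
uuSuu => uuuSuuu   [S → u S u]
uuuSuuu => uuuySyuuu   [S → y S y]
uuuySyuuu => uuuyySyyuuu   [S → y S y]
uuuyySyyuuu => uuuyyuSuyyuuu   [S → u S u]
uuuyyuSuyyuuu => uuuyyuySyuyyuuu   [S → y S y]
uuuyyuySyuyyuuu => uuuyyuyySyyuyyuuu   [S → y S y]
uuuyyuyySyyuyyuuu => uuuyyuyyySyyyuyyuuu   [S → y S y]
uuuyyuyyySyyyuyyuuu => uuuyyuyyyyyyuyyuuu   [S → λ]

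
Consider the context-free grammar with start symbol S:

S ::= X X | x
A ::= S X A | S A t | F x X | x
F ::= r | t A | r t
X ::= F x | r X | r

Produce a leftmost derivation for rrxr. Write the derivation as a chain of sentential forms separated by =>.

S => XX => rXX => rFxX => rrxX => rrxr

S => XX   [S ::= X X]
XX => rXX   [X ::= r X]
rXX => rFxX   [X ::= F x]
rFxX => rrxX   [F ::= r]
rrxX => rrxr   [X ::= r]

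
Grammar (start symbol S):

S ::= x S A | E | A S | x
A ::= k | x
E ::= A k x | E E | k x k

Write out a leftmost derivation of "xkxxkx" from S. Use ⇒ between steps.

S ⇒ E ⇒ EE ⇒ AkxE ⇒ xkxE ⇒ xkxAkx ⇒ xkxxkx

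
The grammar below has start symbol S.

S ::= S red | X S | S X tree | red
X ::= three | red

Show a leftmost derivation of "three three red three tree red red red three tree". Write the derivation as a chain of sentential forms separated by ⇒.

S ⇒ S X tree ⇒ S red X tree ⇒ S red red X tree ⇒ X S red red X tree ⇒ three S red red X tree ⇒ three S red red red X tree ⇒ three S X tree red red red X tree ⇒ three X S X tree red red red X tree ⇒ three three S X tree red red red X tree ⇒ three three red X tree red red red X tree ⇒ three three red three tree red red red X tree ⇒ three three red three tree red red red three tree

S ⇒ S X tree   [S ::= S X tree]
S X tree ⇒ S red X tree   [S ::= S red]
S red X tree ⇒ S red red X tree   [S ::= S red]
S red red X tree ⇒ X S red red X tree   [S ::= X S]
X S red red X tree ⇒ three S red red X tree   [X ::= three]
three S red red X tree ⇒ three S red red red X tree   [S ::= S red]
three S red red red X tree ⇒ three S X tree red red red X tree   [S ::= S X tree]
three S X tree red red red X tree ⇒ three X S X tree red red red X tree   [S ::= X S]
three X S X tree red red red X tree ⇒ three three S X tree red red red X tree   [X ::= three]
three three S X tree red red red X tree ⇒ three three red X tree red red red X tree   [S ::= red]
three three red X tree red red red X tree ⇒ three three red three tree red red red X tree   [X ::= three]
three three red three tree red red red X tree ⇒ three three red three tree red red red three tree   [X ::= three]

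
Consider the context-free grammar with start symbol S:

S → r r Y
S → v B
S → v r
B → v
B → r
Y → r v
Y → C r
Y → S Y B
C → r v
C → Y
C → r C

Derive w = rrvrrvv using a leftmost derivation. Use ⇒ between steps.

S ⇒ rrY   [S → r r Y]
rrY ⇒ rrSYB   [Y → S Y B]
rrSYB ⇒ rrvBYB   [S → v B]
rrvBYB ⇒ rrvrYB   [B → r]
rrvrYB ⇒ rrvrrvB   [Y → r v]
rrvrrvB ⇒ rrvrrvv   [B → v]

S⇒rrY⇒rrSYB⇒rrvBYB⇒rrvrYB⇒rrvrrvB⇒rrvrrvv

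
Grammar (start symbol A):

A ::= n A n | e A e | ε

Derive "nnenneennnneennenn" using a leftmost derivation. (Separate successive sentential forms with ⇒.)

A ⇒ nAn ⇒ nnAnn ⇒ nneAenn ⇒ nnenAnenn ⇒ nnennAnnenn ⇒ nnenneAennenn ⇒ nnenneeAeennenn ⇒ nnenneenAneennenn ⇒ nnenneennAnneennenn ⇒ nnenneennnneennenn

A ⇒ nAn   [A ::= n A n]
nAn ⇒ nnAnn   [A ::= n A n]
nnAnn ⇒ nneAenn   [A ::= e A e]
nneAenn ⇒ nnenAnenn   [A ::= n A n]
nnenAnenn ⇒ nnennAnnenn   [A ::= n A n]
nnennAnnenn ⇒ nnenneAennenn   [A ::= e A e]
nnenneAennenn ⇒ nnenneeAeennenn   [A ::= e A e]
nnenneeAeennenn ⇒ nnenneenAneennenn   [A ::= n A n]
nnenneenAneennenn ⇒ nnenneennAnneennenn   [A ::= n A n]
nnenneennAnneennenn ⇒ nnenneennnneennenn   [A ::= ε]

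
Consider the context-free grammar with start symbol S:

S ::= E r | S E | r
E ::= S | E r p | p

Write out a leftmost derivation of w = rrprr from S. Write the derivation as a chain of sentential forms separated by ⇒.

S ⇒ SE ⇒ ErE ⇒ SrE ⇒ rrE ⇒ rrS ⇒ rrEr ⇒ rrSr ⇒ rrErr ⇒ rrprr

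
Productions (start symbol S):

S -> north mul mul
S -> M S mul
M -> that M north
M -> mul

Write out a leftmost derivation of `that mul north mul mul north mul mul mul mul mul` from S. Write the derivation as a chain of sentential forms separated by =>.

S => M S mul   [S -> M S mul]
M S mul => that M north S mul   [M -> that M north]
that M north S mul => that mul north S mul   [M -> mul]
that mul north S mul => that mul north M S mul mul   [S -> M S mul]
that mul north M S mul mul => that mul north mul S mul mul   [M -> mul]
that mul north mul S mul mul => that mul north mul M S mul mul mul   [S -> M S mul]
that mul north mul M S mul mul mul => that mul north mul mul S mul mul mul   [M -> mul]
that mul north mul mul S mul mul mul => that mul north mul mul north mul mul mul mul mul   [S -> north mul mul]

S => M S mul => that M north S mul => that mul north S mul => that mul north M S mul mul => that mul north mul S mul mul => that mul north mul M S mul mul mul => that mul north mul mul S mul mul mul => that mul north mul mul north mul mul mul mul mul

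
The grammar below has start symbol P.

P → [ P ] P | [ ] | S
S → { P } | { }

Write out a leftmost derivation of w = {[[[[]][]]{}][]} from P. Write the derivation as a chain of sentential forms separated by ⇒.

P ⇒ S ⇒ {P} ⇒ {[P]P} ⇒ {[[P]P]P} ⇒ {[[[P]P]P]P} ⇒ {[[[[]]P]P]P} ⇒ {[[[[]][]]P]P} ⇒ {[[[[]][]]S]P} ⇒ {[[[[]][]]{}]P} ⇒ {[[[[]][]]{}][]}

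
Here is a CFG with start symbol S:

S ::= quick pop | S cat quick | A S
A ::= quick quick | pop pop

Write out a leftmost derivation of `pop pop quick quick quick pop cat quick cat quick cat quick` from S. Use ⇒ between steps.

S ⇒ S cat quick ⇒ S cat quick cat quick ⇒ A S cat quick cat quick ⇒ pop pop S cat quick cat quick ⇒ pop pop A S cat quick cat quick ⇒ pop pop quick quick S cat quick cat quick ⇒ pop pop quick quick S cat quick cat quick cat quick ⇒ pop pop quick quick quick pop cat quick cat quick cat quick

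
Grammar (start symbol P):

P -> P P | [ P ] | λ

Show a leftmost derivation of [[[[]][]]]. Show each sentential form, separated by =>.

P => PP   [P -> P P]
PP => [P]P   [P -> [ P ]]
[P]P => [[P]]P   [P -> [ P ]]
[[P]]P => [[PP]]P   [P -> P P]
[[PP]]P => [[[P]P]]P   [P -> [ P ]]
[[[P]P]]P => [[[[P]]P]]P   [P -> [ P ]]
[[[[P]]P]]P => [[[[]]P]]P   [P -> λ]
[[[[]]P]]P => [[[[]][P]]]P   [P -> [ P ]]
[[[[]][P]]]P => [[[[]][]]]P   [P -> λ]
[[[[]][]]]P => [[[[]][]]]   [P -> λ]

P => PP => [P]P => [[P]]P => [[PP]]P => [[[P]P]]P => [[[[P]]P]]P => [[[[]]P]]P => [[[[]][P]]]P => [[[[]][]]]P => [[[[]][]]]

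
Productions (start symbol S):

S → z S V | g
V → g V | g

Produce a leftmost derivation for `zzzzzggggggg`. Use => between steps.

S => zSV => zzSVV => zzzSVVV => zzzzSVVVV => zzzzzSVVVVV => zzzzzgVVVVV => zzzzzggVVVV => zzzzzgggVVV => zzzzzggggVVV => zzzzzgggggVV => zzzzzggggggV => zzzzzggggggg

S => zSV   [S → z S V]
zSV => zzSVV   [S → z S V]
zzSVV => zzzSVVV   [S → z S V]
zzzSVVV => zzzzSVVVV   [S → z S V]
zzzzSVVVV => zzzzzSVVVVV   [S → z S V]
zzzzzSVVVVV => zzzzzgVVVVV   [S → g]
zzzzzgVVVVV => zzzzzggVVVV   [V → g]
zzzzzggVVVV => zzzzzgggVVV   [V → g]
zzzzzgggVVV => zzzzzggggVVV   [V → g V]
zzzzzggggVVV => zzzzzgggggVV   [V → g]
zzzzzgggggVV => zzzzzggggggV   [V → g]
zzzzzggggggV => zzzzzggggggg   [V → g]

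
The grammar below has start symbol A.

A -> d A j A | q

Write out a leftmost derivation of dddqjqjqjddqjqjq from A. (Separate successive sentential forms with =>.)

A=>dAjA=>ddAjAjA=>dddAjAjAjA=>dddqjAjAjA=>dddqjqjAjA=>dddqjqjqjA=>dddqjqjqjdAjA=>dddqjqjqjddAjAjA=>dddqjqjqjddqjAjA=>dddqjqjqjddqjqjA=>dddqjqjqjddqjqjq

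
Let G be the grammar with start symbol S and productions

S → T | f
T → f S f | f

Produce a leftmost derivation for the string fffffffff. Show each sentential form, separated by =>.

S=>T=>fSf=>fTf=>ffSff=>ffTff=>fffSfff=>fffTfff=>ffffSffff=>fffffffff

S => T   [S → T]
T => fSf   [T → f S f]
fSf => fTf   [S → T]
fTf => ffSff   [T → f S f]
ffSff => ffTff   [S → T]
ffTff => fffSfff   [T → f S f]
fffSfff => fffTfff   [S → T]
fffTfff => ffffSffff   [T → f S f]
ffffSffff => fffffffff   [S → f]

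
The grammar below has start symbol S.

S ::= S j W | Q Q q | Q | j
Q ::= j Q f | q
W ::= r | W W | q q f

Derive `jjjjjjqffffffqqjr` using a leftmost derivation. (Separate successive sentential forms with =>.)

S => SjW => QQqjW => jQfQqjW => jjQffQqjW => jjjQfffQqjW => jjjjQffffQqjW => jjjjjQfffffQqjW => jjjjjjQffffffQqjW => jjjjjjqffffffQqjW => jjjjjjqffffffqqjW => jjjjjjqffffffqqjr

S => SjW   [S ::= S j W]
SjW => QQqjW   [S ::= Q Q q]
QQqjW => jQfQqjW   [Q ::= j Q f]
jQfQqjW => jjQffQqjW   [Q ::= j Q f]
jjQffQqjW => jjjQfffQqjW   [Q ::= j Q f]
jjjQfffQqjW => jjjjQffffQqjW   [Q ::= j Q f]
jjjjQffffQqjW => jjjjjQfffffQqjW   [Q ::= j Q f]
jjjjjQfffffQqjW => jjjjjjQffffffQqjW   [Q ::= j Q f]
jjjjjjQffffffQqjW => jjjjjjqffffffQqjW   [Q ::= q]
jjjjjjqffffffQqjW => jjjjjjqffffffqqjW   [Q ::= q]
jjjjjjqffffffqqjW => jjjjjjqffffffqqjr   [W ::= r]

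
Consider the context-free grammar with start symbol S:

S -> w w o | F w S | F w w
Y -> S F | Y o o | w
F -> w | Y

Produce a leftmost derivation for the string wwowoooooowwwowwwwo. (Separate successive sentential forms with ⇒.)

S ⇒ FwS ⇒ YwS ⇒ SFwS ⇒ FwSFwS ⇒ YwSFwS ⇒ YoowSFwS ⇒ YoooowSFwS ⇒ YoooooowSFwS ⇒ SFoooooowSFwS ⇒ wwoFoooooowSFwS ⇒ wwowoooooowSFwS ⇒ wwowoooooowwwoFwS ⇒ wwowoooooowwwowwS ⇒ wwowoooooowwwowwwwo

S ⇒ FwS   [S -> F w S]
FwS ⇒ YwS   [F -> Y]
YwS ⇒ SFwS   [Y -> S F]
SFwS ⇒ FwSFwS   [S -> F w S]
FwSFwS ⇒ YwSFwS   [F -> Y]
YwSFwS ⇒ YoowSFwS   [Y -> Y o o]
YoowSFwS ⇒ YoooowSFwS   [Y -> Y o o]
YoooowSFwS ⇒ YoooooowSFwS   [Y -> Y o o]
YoooooowSFwS ⇒ SFoooooowSFwS   [Y -> S F]
SFoooooowSFwS ⇒ wwoFoooooowSFwS   [S -> w w o]
wwoFoooooowSFwS ⇒ wwowoooooowSFwS   [F -> w]
wwowoooooowSFwS ⇒ wwowoooooowwwoFwS   [S -> w w o]
wwowoooooowwwoFwS ⇒ wwowoooooowwwowwS   [F -> w]
wwowoooooowwwowwS ⇒ wwowoooooowwwowwwwo   [S -> w w o]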